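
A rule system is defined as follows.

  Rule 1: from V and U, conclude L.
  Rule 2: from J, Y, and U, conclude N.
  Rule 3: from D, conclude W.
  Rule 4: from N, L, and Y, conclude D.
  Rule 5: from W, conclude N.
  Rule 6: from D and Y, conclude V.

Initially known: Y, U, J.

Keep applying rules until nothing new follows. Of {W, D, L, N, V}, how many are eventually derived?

1

From J, Y, and U, Rule 2 gives N.
W would need D (Rule 3), but D is never established.
D would need N, L, and Y (Rule 4), but L is never established.
L would need V and U (Rule 1), but V is never established.
N: reached.
V would need D and Y (Rule 6), but D is never established.
Reached: N — 1 of the 5.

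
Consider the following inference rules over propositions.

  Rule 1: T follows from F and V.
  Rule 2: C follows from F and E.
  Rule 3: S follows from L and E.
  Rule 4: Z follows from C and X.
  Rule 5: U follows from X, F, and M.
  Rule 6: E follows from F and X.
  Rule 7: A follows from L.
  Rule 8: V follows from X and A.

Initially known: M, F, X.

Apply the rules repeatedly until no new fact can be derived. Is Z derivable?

Yes

F and X hold, so E follows (Rule 6).
F and E hold, so C follows (Rule 2).
From C and X, Rule 4 gives Z.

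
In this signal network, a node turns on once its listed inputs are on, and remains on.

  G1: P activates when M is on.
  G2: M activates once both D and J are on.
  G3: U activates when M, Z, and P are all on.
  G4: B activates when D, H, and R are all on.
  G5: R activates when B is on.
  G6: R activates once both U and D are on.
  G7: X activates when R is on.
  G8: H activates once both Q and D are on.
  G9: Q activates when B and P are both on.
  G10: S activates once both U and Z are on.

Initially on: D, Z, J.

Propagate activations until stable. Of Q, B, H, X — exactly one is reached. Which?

X

G2: D and J on → M on.
M is on, so P activates (G1).
G3: M, Z, and P on → U on.
G6: U and D on → R on.
G7: R on → X on.
B would need D, H, and R (G4), but H never turns on. H would need Q and D (G8), but Q never turns on. Q would need B and P (G9), but B never turns on.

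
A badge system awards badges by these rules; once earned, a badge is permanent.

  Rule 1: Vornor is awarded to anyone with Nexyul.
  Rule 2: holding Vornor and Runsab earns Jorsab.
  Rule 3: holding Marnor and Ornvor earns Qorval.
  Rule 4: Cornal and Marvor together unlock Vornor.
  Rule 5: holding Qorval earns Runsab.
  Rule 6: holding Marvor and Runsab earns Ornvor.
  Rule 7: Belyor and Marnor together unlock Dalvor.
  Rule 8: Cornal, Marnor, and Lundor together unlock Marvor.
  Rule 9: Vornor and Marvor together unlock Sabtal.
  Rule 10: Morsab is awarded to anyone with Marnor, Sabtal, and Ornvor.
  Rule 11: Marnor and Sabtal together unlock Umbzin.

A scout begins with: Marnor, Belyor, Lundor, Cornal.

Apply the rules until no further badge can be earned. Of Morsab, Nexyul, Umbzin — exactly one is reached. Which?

With Cornal, Marnor, and Lundor, Marvor is earned (Rule 8).
With Cornal and Marvor, Vornor is earned (Rule 4).
With Vornor and Marvor, Sabtal is earned (Rule 9).
With Marnor and Sabtal, Umbzin is earned (Rule 11).
Morsab would need Marnor, Sabtal, and Ornvor (Rule 10), but Ornvor is never earned. No rule produces Nexyul, and it is not given.

Umbzin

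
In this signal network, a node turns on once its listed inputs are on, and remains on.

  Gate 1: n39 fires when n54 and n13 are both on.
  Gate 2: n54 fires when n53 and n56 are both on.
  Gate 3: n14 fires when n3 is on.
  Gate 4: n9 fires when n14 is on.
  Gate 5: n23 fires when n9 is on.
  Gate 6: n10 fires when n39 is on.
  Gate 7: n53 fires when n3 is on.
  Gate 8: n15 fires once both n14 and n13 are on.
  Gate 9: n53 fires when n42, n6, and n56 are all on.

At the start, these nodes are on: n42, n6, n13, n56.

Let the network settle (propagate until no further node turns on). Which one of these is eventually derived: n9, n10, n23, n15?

n42, n6, and n56 are on, so n53 fires (Gate 9).
Gate 2: n53 and n56 on → n54 on.
Gate 1: n54 and n13 on → n39 on.
Gate 6: n39 on → n10 on.
n23 would need n9 (Gate 5), but n9 never turns on. n9 would need n14 (Gate 4), but n14 never turns on. n15 would need n14 and n13 (Gate 8), but n14 never turns on.

n10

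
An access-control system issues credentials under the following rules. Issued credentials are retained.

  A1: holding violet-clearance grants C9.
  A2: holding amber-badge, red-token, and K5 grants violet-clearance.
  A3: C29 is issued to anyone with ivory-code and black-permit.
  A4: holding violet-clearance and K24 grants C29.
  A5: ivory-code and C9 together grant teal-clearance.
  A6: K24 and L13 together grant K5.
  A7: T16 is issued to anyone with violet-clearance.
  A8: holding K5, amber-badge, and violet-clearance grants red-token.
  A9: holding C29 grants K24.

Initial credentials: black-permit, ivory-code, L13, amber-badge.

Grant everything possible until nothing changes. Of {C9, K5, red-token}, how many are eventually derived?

Holding ivory-code and black-permit grants C29 (A3).
Holding C29 grants K24 (A9).
Holding K24 and L13 grants K5 (A6).
C9 would need violet-clearance (A1), but violet-clearance is never granted.
K5: reached.
red-token would need K5, amber-badge, and violet-clearance (A8), but violet-clearance is never granted.
Reached: K5 — 1 of the 3.

1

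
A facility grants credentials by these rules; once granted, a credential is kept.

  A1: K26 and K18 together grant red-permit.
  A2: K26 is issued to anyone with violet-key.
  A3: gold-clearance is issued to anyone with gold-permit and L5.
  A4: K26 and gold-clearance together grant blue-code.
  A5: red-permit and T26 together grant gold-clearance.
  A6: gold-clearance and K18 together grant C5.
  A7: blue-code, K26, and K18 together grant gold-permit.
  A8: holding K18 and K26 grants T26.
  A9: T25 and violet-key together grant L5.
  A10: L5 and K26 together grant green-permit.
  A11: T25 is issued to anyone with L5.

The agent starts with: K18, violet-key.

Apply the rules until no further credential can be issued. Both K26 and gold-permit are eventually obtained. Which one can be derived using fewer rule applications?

K26

K26: Holding violet-key grants K26 (A2). [1 rule application]
gold-permit: Holding violet-key grants K26 (A2). Holding K18 and K26 grants T26 (A8). Holding K26 and K18 grants red-permit (A1). Holding red-permit and T26 grants gold-clearance (A5). Holding K26 and gold-clearance grants blue-code (A4). Holding blue-code, K26, and K18 grants gold-permit (A7). [6 rule applications]
K26 needs fewer.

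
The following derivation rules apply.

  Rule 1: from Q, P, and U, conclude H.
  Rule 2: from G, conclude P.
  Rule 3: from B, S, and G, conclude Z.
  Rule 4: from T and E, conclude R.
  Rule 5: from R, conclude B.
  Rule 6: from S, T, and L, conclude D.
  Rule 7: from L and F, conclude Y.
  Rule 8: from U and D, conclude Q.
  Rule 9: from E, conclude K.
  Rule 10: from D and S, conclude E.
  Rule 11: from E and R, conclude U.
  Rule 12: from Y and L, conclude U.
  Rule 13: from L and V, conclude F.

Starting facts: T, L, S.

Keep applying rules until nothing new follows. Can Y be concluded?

No

Y would need L and F (Rule 7), but F is never established.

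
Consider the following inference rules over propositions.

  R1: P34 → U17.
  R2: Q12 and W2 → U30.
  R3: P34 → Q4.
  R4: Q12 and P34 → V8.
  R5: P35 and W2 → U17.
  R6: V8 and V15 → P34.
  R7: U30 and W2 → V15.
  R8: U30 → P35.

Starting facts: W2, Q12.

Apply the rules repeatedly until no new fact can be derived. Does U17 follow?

Q12 and W2 hold, so U30 follows (R2).
U30 holds, so P35 follows (R8).
P35 and W2 hold, so U17 follows (R5).

Yes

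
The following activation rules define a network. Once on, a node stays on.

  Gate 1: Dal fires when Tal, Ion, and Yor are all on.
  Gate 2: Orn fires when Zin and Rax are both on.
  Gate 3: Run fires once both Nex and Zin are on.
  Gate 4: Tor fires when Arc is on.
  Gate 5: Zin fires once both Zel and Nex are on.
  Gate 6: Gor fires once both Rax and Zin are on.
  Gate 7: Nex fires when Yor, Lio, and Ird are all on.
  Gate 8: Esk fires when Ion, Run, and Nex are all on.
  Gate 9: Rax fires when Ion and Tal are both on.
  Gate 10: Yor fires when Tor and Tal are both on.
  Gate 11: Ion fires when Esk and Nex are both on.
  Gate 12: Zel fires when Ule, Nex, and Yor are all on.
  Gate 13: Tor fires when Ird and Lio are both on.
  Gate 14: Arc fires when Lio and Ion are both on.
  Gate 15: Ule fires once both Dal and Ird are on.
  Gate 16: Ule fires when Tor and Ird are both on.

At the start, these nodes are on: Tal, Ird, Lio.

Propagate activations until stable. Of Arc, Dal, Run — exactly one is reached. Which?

Run

Gate 13: Ird and Lio on → Tor on.
Gate 10: Tor and Tal on → Yor on.
Tor and Ird are on, so Ule fires (Gate 16).
Yor, Lio, and Ird are on, so Nex fires (Gate 7).
Ule, Nex, and Yor are on, so Zel fires (Gate 12).
Gate 5: Zel and Nex on → Zin on.
Nex and Zin are on, so Run fires (Gate 3).
Arc would need Lio and Ion (Gate 14), but Ion never turns on. Dal would need Tal, Ion, and Yor (Gate 1), but Ion never turns on.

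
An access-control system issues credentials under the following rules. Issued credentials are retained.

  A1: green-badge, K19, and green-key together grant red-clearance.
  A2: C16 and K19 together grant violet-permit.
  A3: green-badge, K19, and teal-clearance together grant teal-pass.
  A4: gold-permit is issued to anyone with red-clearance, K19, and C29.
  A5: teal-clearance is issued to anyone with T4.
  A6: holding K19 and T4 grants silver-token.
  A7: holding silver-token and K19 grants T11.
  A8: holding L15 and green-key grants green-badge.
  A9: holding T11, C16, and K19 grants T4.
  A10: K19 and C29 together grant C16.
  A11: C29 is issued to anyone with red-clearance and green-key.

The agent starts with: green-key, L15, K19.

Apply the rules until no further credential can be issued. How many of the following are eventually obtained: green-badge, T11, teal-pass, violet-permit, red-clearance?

3

Holding L15 and green-key grants green-badge (A8).
Holding green-badge, K19, and green-key grants red-clearance (A1).
Holding red-clearance and green-key grants C29 (A11).
Holding K19 and C29 grants C16 (A10).
Holding C16 and K19 grants violet-permit (A2).
green-badge: reached.
T11 would need silver-token and K19 (A7), but silver-token is never granted.
teal-pass would need green-badge, K19, and teal-clearance (A3), but teal-clearance is never granted.
violet-permit: reached.
red-clearance: reached.
Reached: green-badge, violet-permit, and red-clearance — 3 of the 5.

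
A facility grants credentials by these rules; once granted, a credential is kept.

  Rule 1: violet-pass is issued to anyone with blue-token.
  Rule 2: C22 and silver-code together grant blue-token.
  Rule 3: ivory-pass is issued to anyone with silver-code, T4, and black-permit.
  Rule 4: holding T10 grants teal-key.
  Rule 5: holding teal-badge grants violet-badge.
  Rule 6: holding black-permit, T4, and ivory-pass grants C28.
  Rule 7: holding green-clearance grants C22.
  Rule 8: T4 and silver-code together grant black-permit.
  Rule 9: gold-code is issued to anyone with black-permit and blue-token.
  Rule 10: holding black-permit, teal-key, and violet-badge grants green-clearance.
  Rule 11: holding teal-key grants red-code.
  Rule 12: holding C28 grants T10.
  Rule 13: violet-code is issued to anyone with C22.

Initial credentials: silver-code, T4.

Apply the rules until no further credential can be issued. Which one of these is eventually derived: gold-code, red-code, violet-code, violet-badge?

red-code

Holding T4 and silver-code grants black-permit (Rule 8).
Holding silver-code, T4, and black-permit grants ivory-pass (Rule 3).
Holding black-permit, T4, and ivory-pass grants C28 (Rule 6).
Holding C28 grants T10 (Rule 12).
Holding T10 grants teal-key (Rule 4).
Holding teal-key grants red-code (Rule 11).
gold-code would need black-permit and blue-token (Rule 9), but blue-token is never granted. violet-badge would need teal-badge (Rule 5), but teal-badge is never granted. violet-code would need C22 (Rule 13), but C22 is never granted.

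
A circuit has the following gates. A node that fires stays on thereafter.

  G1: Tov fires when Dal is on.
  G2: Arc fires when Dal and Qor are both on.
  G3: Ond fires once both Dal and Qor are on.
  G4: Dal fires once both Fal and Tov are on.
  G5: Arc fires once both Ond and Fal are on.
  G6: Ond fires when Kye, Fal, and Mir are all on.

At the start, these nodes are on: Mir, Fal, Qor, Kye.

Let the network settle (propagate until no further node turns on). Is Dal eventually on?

Dal would need Fal and Tov (G4), but Tov never turns on.

No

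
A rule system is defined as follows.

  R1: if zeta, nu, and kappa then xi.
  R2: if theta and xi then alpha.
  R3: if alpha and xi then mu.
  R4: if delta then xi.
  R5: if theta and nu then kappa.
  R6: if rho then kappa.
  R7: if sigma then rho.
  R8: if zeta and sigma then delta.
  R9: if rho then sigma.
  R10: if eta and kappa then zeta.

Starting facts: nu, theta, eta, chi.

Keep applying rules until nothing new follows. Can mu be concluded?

Yes

From theta and nu, R5 gives kappa.
From eta and kappa, R10 gives zeta.
From zeta, nu, and kappa, R1 gives xi.
theta and xi hold, so alpha follows (R2).
alpha and xi hold, so mu follows (R3).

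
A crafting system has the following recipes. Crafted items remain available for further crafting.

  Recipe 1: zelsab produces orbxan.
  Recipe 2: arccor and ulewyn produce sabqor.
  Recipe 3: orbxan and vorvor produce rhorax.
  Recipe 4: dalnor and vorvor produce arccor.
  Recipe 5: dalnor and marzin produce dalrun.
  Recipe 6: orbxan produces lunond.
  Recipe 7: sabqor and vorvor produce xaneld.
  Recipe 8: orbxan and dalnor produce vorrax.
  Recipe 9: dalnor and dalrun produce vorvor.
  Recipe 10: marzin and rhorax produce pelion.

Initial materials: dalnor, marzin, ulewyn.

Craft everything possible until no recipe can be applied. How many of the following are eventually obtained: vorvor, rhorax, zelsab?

dalnor and marzin → dalrun (Recipe 5).
dalnor and dalrun → vorvor (Recipe 9).
vorvor: reached.
rhorax would need orbxan and vorvor (Recipe 3), but orbxan is never obtained.
No rule produces zelsab, and it is not given.
Reached: vorvor — 1 of the 3.

1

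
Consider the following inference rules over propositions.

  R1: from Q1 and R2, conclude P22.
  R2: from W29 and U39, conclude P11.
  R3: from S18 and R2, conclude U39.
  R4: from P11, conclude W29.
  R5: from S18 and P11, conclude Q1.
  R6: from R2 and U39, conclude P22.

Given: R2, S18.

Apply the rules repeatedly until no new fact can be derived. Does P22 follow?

Yes

S18 and R2 hold, so U39 follows (R3).
R2 and U39 hold, so P22 follows (R6).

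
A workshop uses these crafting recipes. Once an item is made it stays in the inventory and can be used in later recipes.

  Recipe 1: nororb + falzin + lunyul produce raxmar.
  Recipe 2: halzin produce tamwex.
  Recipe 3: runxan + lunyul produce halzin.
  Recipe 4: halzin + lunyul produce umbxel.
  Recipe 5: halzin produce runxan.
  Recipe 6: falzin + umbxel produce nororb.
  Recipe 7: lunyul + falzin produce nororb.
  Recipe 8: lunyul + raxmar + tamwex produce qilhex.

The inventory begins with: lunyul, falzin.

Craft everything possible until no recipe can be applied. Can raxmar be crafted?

Yes

lunyul + falzin → nororb (Recipe 7).
nororb + falzin + lunyul → raxmar (Recipe 1).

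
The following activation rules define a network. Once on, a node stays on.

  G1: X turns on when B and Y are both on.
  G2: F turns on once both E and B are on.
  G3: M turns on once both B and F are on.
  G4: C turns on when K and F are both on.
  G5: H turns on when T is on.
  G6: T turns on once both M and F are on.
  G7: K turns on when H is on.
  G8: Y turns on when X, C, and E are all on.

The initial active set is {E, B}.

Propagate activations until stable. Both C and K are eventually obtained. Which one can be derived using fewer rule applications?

K: G2: E and B on → F on. B and F are on, so M turns on (G3). M and F are on, so T turns on (G6). T is on, so H turns on (G5). H is on, so K turns on (G7). [5 rule applications]
C: E and B are on, so F turns on (G2). G3: B and F on → M on. G6: M and F on → T on. G5: T on → H on. H is on, so K turns on (G7). K and F are on, so C turns on (G4). [6 rule applications]
K needs fewer.

K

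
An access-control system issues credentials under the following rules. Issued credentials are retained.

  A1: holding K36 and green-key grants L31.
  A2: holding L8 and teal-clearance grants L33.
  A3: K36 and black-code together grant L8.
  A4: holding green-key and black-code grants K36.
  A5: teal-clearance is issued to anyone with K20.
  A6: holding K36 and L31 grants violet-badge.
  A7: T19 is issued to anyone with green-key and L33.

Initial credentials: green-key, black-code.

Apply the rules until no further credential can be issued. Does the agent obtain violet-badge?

Yes

Holding green-key and black-code grants K36 (A4).
Holding K36 and green-key grants L31 (A1).
Holding K36 and L31 grants violet-badge (A6).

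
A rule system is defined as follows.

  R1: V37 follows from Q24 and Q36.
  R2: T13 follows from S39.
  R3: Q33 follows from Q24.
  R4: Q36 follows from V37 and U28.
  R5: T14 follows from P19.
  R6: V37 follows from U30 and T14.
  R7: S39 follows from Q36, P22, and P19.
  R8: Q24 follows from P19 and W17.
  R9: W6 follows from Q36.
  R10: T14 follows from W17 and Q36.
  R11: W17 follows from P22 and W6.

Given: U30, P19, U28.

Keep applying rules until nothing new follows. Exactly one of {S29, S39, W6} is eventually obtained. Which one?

From P19, R5 gives T14.
U30 and T14 hold, so V37 follows (R6).
V37 and U28 hold, so Q36 follows (R4).
From Q36, R9 gives W6.
S39 would need Q36, P22, and P19 (R7), but P22 is never established. No rule produces S29, and it is not given.

W6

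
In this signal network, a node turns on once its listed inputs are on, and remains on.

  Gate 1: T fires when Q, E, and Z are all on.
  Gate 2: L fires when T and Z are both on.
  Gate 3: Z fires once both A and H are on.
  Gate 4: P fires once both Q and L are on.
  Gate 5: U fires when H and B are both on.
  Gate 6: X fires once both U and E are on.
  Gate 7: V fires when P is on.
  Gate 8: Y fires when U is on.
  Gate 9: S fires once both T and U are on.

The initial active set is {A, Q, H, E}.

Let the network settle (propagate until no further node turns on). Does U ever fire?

U would need H and B (Gate 5), but B never turns on.

No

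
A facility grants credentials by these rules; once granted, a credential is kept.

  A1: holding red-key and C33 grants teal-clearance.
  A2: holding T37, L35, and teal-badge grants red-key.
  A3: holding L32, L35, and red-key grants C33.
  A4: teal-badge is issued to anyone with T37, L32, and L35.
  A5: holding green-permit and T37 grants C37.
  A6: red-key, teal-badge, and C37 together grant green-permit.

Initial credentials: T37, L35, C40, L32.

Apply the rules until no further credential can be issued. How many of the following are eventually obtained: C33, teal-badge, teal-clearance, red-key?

Holding T37, L32, and L35 grants teal-badge (A4).
Holding T37, L35, and teal-badge grants red-key (A2).
Holding L32, L35, and red-key grants C33 (A3).
Holding red-key and C33 grants teal-clearance (A1).
C33: reached.
teal-badge: reached.
teal-clearance: reached.
red-key: reached.
All 4 are reached.

4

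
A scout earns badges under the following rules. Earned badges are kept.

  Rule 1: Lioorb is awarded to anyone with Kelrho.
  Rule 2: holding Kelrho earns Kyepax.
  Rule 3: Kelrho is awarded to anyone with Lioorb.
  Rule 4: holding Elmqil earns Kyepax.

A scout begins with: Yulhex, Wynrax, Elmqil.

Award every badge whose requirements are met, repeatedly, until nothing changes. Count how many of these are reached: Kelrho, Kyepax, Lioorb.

1

With Elmqil, Kyepax is earned (Rule 4).
Kelrho would need Lioorb (Rule 3), but Lioorb is never earned.
Kyepax: reached.
Lioorb would need Kelrho (Rule 1), but Kelrho is never earned.
Reached: Kyepax — 1 of the 3.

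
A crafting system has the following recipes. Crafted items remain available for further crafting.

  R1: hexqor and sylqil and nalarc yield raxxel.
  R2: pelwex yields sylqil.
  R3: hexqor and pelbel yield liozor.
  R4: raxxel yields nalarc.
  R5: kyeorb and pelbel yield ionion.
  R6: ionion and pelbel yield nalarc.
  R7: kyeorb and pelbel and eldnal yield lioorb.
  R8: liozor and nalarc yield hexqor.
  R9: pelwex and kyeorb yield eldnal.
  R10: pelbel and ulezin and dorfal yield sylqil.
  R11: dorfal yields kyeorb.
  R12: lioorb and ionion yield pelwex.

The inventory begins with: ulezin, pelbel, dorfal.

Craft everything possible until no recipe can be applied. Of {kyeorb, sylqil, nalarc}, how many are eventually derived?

3

pelbel and ulezin and dorfal → sylqil (R10).
dorfal → kyeorb (R11).
kyeorb and pelbel → ionion (R5).
Using R6, ionion and pelbel make nalarc.
kyeorb: reached.
sylqil: reached.
nalarc: reached.
All 3 are reached.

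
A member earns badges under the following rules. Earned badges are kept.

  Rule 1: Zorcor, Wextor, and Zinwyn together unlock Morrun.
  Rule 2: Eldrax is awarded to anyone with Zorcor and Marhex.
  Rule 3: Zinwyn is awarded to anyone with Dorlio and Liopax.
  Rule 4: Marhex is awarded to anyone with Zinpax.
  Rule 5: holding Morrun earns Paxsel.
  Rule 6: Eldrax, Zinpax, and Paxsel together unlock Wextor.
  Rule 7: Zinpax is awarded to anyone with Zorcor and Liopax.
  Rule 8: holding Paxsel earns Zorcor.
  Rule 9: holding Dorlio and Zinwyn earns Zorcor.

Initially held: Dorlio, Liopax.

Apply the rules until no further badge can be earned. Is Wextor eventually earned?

Wextor would need Eldrax, Zinpax, and Paxsel (Rule 6), but Paxsel is never earned.

No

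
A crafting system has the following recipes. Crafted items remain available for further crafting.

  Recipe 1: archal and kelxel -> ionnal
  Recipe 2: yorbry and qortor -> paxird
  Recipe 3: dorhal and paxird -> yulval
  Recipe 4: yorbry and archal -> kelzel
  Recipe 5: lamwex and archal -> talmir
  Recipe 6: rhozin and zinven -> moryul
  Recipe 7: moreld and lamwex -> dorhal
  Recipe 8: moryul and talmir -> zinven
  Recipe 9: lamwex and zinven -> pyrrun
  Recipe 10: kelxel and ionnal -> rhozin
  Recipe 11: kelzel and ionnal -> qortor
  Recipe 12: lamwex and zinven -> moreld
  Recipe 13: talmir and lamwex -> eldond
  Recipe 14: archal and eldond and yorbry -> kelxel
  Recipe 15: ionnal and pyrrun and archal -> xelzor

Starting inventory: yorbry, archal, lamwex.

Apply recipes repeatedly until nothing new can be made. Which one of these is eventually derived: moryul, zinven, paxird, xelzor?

paxird

lamwex and archal -> talmir (Recipe 5).
Using Recipe 4, yorbry and archal make kelzel.
talmir and lamwex -> eldond (Recipe 13).
archal and eldond and yorbry -> kelxel (Recipe 14).
archal and kelxel -> ionnal (Recipe 1).
kelzel and ionnal -> qortor (Recipe 11).
Using Recipe 2, yorbry and qortor make paxird.
moryul would need rhozin and zinven (Recipe 6), but zinven is never obtained. xelzor would need ionnal, pyrrun, and archal (Recipe 15), but pyrrun is never obtained. zinven would need moryul and talmir (Recipe 8), but moryul is never obtained.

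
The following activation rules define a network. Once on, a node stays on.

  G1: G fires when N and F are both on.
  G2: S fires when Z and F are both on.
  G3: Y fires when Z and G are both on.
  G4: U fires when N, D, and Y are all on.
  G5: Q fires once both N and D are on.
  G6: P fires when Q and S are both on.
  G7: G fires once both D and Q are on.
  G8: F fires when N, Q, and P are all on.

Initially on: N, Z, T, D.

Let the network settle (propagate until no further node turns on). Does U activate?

Yes

N and D are on, so Q fires (G5).
G7: D and Q on → G on.
Z and G are on, so Y fires (G3).
N, D, and Y are on, so U fires (G4).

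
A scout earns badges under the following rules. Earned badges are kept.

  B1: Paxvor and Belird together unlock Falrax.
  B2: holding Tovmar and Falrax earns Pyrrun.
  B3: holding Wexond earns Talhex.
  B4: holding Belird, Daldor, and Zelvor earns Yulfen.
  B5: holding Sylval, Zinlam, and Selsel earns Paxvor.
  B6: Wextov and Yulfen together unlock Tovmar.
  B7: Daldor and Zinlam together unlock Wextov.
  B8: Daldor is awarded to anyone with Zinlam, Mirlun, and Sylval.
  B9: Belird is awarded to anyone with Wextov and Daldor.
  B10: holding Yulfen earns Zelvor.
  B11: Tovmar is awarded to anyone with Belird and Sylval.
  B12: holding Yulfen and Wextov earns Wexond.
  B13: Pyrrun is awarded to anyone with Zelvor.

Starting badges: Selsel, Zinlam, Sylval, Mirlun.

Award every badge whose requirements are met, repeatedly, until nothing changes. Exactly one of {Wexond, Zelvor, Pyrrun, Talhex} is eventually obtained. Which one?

Pyrrun

With Sylval, Zinlam, and Selsel, Paxvor is earned (B5).
With Zinlam, Mirlun, and Sylval, Daldor is earned (B8).
With Daldor and Zinlam, Wextov is earned (B7).
With Wextov and Daldor, Belird is earned (B9).
With Belird and Sylval, Tovmar is earned (B11).
With Paxvor and Belird, Falrax is earned (B1).
With Tovmar and Falrax, Pyrrun is earned (B2).
Talhex would need Wexond (B3), but Wexond is never earned. Wexond would need Yulfen and Wextov (B12), but Yulfen is never earned. Zelvor would need Yulfen (B10), but Yulfen is never earned.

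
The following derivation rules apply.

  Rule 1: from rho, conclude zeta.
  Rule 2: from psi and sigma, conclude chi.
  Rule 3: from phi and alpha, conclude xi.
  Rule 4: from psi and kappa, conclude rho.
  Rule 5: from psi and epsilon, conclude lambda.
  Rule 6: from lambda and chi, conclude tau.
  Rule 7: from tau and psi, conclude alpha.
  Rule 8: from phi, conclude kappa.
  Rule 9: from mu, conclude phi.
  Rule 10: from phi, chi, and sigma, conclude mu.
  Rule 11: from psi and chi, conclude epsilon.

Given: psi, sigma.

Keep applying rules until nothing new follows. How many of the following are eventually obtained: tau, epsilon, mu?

2

psi and sigma hold, so chi follows (Rule 2).
From psi and chi, Rule 11 gives epsilon.
psi and epsilon hold, so lambda follows (Rule 5).
lambda and chi hold, so tau follows (Rule 6).
tau: reached.
epsilon: reached.
mu would need phi, chi, and sigma (Rule 10), but phi is never established.
Reached: tau and epsilon — 2 of the 3.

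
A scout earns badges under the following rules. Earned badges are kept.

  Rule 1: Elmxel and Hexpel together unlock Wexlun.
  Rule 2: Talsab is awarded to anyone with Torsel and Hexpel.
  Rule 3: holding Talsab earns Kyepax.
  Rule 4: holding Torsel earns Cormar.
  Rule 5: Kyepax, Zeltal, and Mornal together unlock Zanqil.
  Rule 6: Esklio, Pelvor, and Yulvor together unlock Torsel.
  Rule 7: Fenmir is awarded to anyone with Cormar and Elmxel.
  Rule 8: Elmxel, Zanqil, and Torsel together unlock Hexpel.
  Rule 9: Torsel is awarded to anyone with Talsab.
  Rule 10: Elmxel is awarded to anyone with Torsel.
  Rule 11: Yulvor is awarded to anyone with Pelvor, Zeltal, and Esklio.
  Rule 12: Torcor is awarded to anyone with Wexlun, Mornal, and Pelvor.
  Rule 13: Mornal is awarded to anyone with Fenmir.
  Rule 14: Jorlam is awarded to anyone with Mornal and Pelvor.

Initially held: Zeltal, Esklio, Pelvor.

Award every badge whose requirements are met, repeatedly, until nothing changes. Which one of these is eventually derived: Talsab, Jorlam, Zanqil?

With Pelvor, Zeltal, and Esklio, Yulvor is earned (Rule 11).
With Esklio, Pelvor, and Yulvor, Torsel is earned (Rule 6).
With Torsel, Elmxel is earned (Rule 10).
With Torsel, Cormar is earned (Rule 4).
With Cormar and Elmxel, Fenmir is earned (Rule 7).
With Fenmir, Mornal is earned (Rule 13).
With Mornal and Pelvor, Jorlam is earned (Rule 14).
Talsab would need Torsel and Hexpel (Rule 2), but Hexpel is never earned. Zanqil would need Kyepax, Zeltal, and Mornal (Rule 5), but Kyepax is never earned.

Jorlam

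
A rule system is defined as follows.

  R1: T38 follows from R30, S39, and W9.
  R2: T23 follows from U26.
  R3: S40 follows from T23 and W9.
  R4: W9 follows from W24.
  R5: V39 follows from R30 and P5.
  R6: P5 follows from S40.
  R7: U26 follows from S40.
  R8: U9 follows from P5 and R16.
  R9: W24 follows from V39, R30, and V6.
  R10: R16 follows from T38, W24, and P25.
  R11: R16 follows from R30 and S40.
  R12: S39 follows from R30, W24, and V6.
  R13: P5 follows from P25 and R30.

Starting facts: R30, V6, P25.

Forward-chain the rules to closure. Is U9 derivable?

P25 and R30 hold, so P5 follows (R13).
R30 and P5 hold, so V39 follows (R5).
From V39, R30, and V6, R9 gives W24.
W24 holds, so W9 follows (R4).
From R30, W24, and V6, R12 gives S39.
From R30, S39, and W9, R1 gives T38.
From T38, W24, and P25, R10 gives R16.
From P5 and R16, R8 gives U9.

Yes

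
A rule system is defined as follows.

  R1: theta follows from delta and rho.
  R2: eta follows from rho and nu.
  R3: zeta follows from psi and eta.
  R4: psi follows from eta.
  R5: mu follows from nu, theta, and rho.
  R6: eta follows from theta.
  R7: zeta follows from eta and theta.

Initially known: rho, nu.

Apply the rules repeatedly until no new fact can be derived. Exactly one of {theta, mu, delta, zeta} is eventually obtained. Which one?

zeta

From rho and nu, R2 gives eta.
eta holds, so psi follows (R4).
psi and eta hold, so zeta follows (R3).
mu would need nu, theta, and rho (R5), but theta is never established. No rule produces delta, and it is not given. theta would need delta and rho (R1), but delta is never established.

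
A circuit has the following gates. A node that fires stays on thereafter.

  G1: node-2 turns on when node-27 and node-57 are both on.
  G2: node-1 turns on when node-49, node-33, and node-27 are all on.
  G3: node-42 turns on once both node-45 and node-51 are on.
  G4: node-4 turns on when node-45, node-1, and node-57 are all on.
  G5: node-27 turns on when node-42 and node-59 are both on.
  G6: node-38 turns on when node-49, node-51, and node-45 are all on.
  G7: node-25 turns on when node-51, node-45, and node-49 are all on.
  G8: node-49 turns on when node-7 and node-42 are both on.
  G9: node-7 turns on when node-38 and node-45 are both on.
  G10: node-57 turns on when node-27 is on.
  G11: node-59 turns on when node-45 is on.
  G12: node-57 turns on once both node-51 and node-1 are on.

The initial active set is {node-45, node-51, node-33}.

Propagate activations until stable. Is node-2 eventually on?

node-45 and node-51 are on, so node-42 turns on (G3).
G11: node-45 on → node-59 on.
G5: node-42 and node-59 on → node-27 on.
node-27 is on, so node-57 turns on (G10).
node-27 and node-57 are on, so node-2 turns on (G1).

Yes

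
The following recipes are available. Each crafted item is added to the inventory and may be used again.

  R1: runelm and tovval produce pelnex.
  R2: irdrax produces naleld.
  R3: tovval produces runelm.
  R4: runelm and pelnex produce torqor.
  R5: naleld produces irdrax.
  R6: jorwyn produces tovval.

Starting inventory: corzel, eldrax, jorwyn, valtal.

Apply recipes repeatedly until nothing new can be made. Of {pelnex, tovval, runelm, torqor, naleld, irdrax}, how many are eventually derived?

jorwyn → tovval (R6).
Using R3, tovval makes runelm.
runelm and tovval → pelnex (R1).
Using R4, runelm and pelnex make torqor.
pelnex: reached.
tovval: reached.
runelm: reached.
torqor: reached.
naleld would need irdrax (R2), but irdrax is never obtained.
irdrax would need naleld (R5), but naleld is never obtained.
Reached: pelnex, tovval, runelm, and torqor — 4 of the 6.

4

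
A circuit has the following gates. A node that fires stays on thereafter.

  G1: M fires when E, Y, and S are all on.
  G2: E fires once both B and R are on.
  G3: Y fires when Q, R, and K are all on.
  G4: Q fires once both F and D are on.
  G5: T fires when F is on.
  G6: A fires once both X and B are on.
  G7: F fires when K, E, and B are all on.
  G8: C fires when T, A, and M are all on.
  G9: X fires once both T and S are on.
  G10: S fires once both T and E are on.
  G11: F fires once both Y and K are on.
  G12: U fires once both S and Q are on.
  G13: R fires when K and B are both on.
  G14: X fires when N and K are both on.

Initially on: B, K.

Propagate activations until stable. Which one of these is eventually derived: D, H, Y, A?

G13: K and B on → R on.
G2: B and R on → E on.
K, E, and B are on, so F fires (G7).
F is on, so T fires (G5).
T and E are on, so S fires (G10).
G9: T and S on → X on.
G6: X and B on → A on.
No rule produces H, and it is not given. Y would need Q, R, and K (G3), but Q never turns on. No rule produces D, and it is not given.

A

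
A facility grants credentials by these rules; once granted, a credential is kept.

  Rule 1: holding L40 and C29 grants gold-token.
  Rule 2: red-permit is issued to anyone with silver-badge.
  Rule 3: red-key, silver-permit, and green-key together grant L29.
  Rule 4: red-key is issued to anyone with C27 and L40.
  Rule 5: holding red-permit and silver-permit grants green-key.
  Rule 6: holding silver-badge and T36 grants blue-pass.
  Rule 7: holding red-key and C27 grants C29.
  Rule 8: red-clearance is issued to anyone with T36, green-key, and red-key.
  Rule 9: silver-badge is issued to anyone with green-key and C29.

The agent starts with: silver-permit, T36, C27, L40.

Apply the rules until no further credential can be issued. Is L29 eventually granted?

No

L29 would need red-key, silver-permit, and green-key (Rule 3), but green-key is never granted.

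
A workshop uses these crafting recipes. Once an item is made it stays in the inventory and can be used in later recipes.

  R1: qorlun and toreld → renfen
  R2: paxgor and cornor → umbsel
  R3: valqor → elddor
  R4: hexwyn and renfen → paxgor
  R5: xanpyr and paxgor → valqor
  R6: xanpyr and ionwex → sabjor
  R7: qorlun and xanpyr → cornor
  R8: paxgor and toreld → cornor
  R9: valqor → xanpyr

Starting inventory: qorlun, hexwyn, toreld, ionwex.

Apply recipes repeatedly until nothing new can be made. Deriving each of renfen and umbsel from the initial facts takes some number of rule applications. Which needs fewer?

renfen: qorlun and toreld → renfen (R1). [1 rule application]
umbsel: Using R1, qorlun and toreld make renfen. Using R4, hexwyn and renfen make paxgor. Using R8, paxgor and toreld make cornor. paxgor and cornor → umbsel (R2). [4 rule applications]
renfen needs fewer.

renfen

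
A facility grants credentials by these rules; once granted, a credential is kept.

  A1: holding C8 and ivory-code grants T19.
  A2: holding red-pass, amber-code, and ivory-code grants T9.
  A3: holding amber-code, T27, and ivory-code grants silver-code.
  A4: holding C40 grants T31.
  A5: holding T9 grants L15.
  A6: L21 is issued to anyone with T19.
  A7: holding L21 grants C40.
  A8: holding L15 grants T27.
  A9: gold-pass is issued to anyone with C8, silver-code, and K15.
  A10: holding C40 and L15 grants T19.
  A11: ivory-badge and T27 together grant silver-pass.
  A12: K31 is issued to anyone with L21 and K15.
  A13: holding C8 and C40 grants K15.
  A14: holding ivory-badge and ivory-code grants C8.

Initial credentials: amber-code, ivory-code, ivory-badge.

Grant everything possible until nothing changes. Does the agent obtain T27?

T27 would need L15 (A8), but L15 is never granted.

No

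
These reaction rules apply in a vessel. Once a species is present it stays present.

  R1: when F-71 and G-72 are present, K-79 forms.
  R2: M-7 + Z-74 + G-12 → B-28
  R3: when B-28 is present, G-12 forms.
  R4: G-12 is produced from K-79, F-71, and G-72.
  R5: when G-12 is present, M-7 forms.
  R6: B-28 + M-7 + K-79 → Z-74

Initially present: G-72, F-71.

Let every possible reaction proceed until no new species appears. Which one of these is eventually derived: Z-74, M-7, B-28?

F-71 and G-72 present → K-79 forms (R1).
K-79, F-71, and G-72 present → G-12 forms (R4).
G-12 present → M-7 forms (R5).
B-28 would need M-7, Z-74, and G-12 (R2), but Z-74 never forms. Z-74 would need B-28, M-7, and K-79 (R6), but B-28 never forms.

M-7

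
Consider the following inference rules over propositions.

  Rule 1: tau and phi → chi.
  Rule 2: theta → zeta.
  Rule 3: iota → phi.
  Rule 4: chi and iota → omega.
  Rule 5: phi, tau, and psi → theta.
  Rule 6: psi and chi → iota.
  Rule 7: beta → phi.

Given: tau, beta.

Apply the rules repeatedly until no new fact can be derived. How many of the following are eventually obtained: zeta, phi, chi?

beta holds, so phi follows (Rule 7).
From tau and phi, Rule 1 gives chi.
zeta would need theta (Rule 2), but theta is never established.
phi: reached.
chi: reached.
Reached: phi and chi — 2 of the 3.

2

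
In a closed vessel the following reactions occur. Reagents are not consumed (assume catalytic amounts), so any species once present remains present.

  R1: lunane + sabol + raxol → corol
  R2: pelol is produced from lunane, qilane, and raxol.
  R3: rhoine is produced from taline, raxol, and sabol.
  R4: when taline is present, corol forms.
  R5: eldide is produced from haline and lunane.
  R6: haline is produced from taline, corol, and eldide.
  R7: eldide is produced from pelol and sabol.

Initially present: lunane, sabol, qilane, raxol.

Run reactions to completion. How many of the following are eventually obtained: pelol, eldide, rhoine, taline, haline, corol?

lunane, sabol, and raxol present → corol forms (R1).
lunane, qilane, and raxol present → pelol forms (R2).
pelol and sabol present → eldide forms (R7).
pelol: reached.
eldide: reached.
rhoine would need taline, raxol, and sabol (R3), but taline never forms.
No rule produces taline, and it is not given.
haline would need taline, corol, and eldide (R6), but taline never forms.
corol: reached.
Reached: pelol, eldide, and corol — 3 of the 6.

3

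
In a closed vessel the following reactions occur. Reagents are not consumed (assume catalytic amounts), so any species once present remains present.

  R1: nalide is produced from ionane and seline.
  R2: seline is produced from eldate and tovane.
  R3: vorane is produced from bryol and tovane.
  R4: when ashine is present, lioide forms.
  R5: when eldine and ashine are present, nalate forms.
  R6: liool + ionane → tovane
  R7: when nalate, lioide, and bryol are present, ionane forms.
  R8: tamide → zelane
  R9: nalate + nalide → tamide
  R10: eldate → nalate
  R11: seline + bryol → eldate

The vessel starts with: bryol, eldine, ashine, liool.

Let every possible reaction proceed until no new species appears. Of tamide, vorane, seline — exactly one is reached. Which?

ashine present → lioide forms (R4).
eldine and ashine present → nalate forms (R5).
nalate, lioide, and bryol present → ionane forms (R7).
liool and ionane present → tovane forms (R6).
bryol and tovane present → vorane forms (R3).
tamide would need nalate and nalide (R9), but nalide never forms. seline would need eldate and tovane (R2), but eldate never forms.

vorane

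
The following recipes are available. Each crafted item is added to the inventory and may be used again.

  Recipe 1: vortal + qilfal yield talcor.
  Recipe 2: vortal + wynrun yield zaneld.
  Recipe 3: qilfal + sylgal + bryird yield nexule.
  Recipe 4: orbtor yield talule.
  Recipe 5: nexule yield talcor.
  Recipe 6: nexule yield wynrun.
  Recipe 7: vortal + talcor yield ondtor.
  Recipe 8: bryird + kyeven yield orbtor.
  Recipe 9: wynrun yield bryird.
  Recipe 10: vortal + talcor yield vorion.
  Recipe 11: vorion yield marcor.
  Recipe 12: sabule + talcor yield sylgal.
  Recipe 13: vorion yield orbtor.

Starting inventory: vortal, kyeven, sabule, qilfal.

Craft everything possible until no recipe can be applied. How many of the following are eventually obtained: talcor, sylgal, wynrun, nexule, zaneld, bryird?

2

Using Recipe 1, vortal and qilfal make talcor.
Using Recipe 12, sabule and talcor make sylgal.
talcor: reached.
sylgal: reached.
wynrun would need nexule (Recipe 6), but nexule is never obtained.
nexule would need qilfal, sylgal, and bryird (Recipe 3), but bryird is never obtained.
zaneld would need vortal and wynrun (Recipe 2), but wynrun is never obtained.
bryird would need wynrun (Recipe 9), but wynrun is never obtained.
Reached: talcor and sylgal — 2 of the 6.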